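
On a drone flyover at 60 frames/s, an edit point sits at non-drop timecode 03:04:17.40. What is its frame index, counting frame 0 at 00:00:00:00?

Total seconds to the label: (3 × 3600 + 4 × 60 + 17) = 11057.
Frame index = 11057 × 60 + 40 = 663460.

frame 663460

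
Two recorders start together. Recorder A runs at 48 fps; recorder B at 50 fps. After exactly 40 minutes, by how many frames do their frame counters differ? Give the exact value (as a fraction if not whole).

40 min = 2400 s.
A emits 48 × 2400 = 115200 frames; B emits 50 × 2400 = 120000.
Difference = 4800 frames; B is ahead of A.

4800 frames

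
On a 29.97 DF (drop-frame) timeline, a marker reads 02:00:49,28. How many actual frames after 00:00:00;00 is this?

217282

As if non-drop at 30 labels/s: (2 × 3600 + 0 × 60 + 49) × 30 + 28 = 217498.
Minute boundaries passed: 120; those not divisible by 10: 120 − 12 = 108; dropped labels = 2 × 108 = 216.
Actual frame index = 217498 − 216 = 217282.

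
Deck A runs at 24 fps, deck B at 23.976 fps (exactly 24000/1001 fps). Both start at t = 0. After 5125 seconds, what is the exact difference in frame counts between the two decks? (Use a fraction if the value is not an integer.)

123000/1001 frames

A emits 24 × 5125 = 123000 frames; B emits 24000/1001 × 5125 = 123000000/1001.
Difference = 123000/1001 frames (≈ 122.8771); B is behind A.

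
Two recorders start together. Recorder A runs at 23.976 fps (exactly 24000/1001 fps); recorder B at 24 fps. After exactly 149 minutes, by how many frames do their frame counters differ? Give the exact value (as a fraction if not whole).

149 min = 8940 s.
A emits 24000/1001 × 8940 = 214560000/1001 frames; B emits 24 × 8940 = 214560.
Difference = 214560/1001 frames (≈ 214.3457); B is ahead of A.

214560/1001 frames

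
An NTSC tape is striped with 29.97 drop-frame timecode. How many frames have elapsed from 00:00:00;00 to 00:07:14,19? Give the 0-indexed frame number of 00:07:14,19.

Complete 10-minute blocks: 0, each 17982 frames → 0.
Remaining 7 whole minutes in the current block: 1800 + 6 × 1798 = 12588 frames.
Within the current minute: 14 × 30 + 19 − 2 = 437 (labels ;00/;01 skipped at this minute). Total = 0 + 12588 + 437 = 13025.

13025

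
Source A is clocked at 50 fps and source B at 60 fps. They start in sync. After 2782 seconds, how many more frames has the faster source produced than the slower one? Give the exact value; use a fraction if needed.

27820 frames

A emits 50 × 2782 = 139100 frames; B emits 60 × 2782 = 166920.
Difference = 27820 frames; B is ahead of A.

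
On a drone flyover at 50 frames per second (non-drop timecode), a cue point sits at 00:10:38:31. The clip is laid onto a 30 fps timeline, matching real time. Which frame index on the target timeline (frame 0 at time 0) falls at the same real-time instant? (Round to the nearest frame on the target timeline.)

frame 19159

Source frame index: (0×3600 + 10×60 + 38) × 50 + 31 = 31931.
Real time: 31931 / (50) = 31931/50 s.
Target frame: (31931/50) × (30) = 95793/5 ≈ 19158.600 → 19159.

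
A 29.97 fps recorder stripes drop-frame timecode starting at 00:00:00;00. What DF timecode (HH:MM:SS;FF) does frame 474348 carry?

Each 10-minute DF block holds 10 × 60 × 30 − 9 × 2 = 17982 frames. 474348 ÷ 17982 → 26 full blocks, remainder 6816.
Within the partial block the first minute is 1800 frames and each further minute 1798, so 3 further minute boundaries passed. Total skipped labels = 18 × 26 + 2 × 3 = 474.
Non-drop label index = 474348 + 474 = 474822; at 30 labels/s that is 04:23:47:12, i.e. DF 04:23:47;12.

04:23:47;12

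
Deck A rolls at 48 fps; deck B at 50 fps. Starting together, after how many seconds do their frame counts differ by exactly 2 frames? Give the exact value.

The gap grows by |50 − 48| = 2 frames per second.
Time for a 2-frame gap: 2 ÷ (2) = 1 s.

1 seconds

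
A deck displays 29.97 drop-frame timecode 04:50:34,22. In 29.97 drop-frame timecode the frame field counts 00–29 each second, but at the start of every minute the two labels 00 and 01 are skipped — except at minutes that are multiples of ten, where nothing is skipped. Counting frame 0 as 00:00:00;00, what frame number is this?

522520

As if non-drop at 30 labels/s: (4 × 3600 + 50 × 60 + 34) × 30 + 22 = 523042.
Minute boundaries passed: 290; those not divisible by 10: 290 − 29 = 261; dropped labels = 2 × 261 = 522.
Actual frame index = 523042 − 522 = 522520.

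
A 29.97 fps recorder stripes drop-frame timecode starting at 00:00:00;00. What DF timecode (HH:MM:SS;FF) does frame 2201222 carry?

20:24:07;16

Ten DF minutes hold 17982 frames, so frame 2201222 lies in block 122 (frames 2193804–2211785) with 7418 frames into that block.
The block's first minute is 1800 frames and the rest 1798 each; 7418 frames reaches minute 4, so 122 × 18 + 4 × 2 = 2204 labels have been skipped so far.
Adding those back, label number 2201222 + 2204 = 2203426 at 30 labels/s is 73447 s + 16 f = 20 h 24 min 7 s frame 16, i.e. 20:24:07;16.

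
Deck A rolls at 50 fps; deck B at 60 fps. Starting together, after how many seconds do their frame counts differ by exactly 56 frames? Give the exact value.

The gap grows by |60 − 50| = 10 frames per second.
Time for a 56-frame gap: 56 ÷ (10) = 5.6 s.

5.6 seconds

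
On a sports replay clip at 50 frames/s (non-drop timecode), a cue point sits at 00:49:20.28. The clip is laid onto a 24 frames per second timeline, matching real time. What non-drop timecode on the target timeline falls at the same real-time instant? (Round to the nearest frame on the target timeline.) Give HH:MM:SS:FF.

00:49:20:13

Source frame index: (0×3600 + 49×60 + 20) × 50 + 28 = 148028.
Real time: 148028 / (50) = 74014/25 s.
Target frame: (74014/25) × (24) = 1776336/25 ≈ 71053.440 → 71053.
At 24 labels/s: frame 71053 → 00:49:20:13.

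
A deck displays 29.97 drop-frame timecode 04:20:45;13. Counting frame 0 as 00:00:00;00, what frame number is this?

Complete 10-minute blocks: 26, each 17982 frames → 467532.
Remaining 0 whole minutes in the current block: 0 frames.
Within the current minute: 45 × 30 + 13 = 1363. Total = 467532 + 0 + 1363 = 468895.

468895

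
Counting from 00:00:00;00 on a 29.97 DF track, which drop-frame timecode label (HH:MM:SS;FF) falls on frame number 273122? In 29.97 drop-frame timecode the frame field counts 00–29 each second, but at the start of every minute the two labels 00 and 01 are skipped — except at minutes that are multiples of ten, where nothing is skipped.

Ten DF minutes hold 17982 frames, so frame 273122 lies in block 15 (frames 269730–287711) with 3392 frames into that block.
The block's first minute is 1800 frames and the rest 1798 each; 3392 frames reaches minute 1, so 15 × 18 + 1 × 2 = 272 labels have been skipped so far.
Adding those back, label number 273122 + 272 = 273394 at 30 labels/s is 9113 s + 4 f = 2 h 31 min 53 s frame 4, i.e. 02:31:53;04.

02:31:53;04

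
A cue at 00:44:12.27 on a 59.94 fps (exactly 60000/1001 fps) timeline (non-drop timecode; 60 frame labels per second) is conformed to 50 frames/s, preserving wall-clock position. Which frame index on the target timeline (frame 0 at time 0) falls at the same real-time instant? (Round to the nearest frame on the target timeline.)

frame 132755

Source frame index: (0×3600 + 44×60 + 12) × 60 + 27 = 159147.
Real time: 159147 / (60000/1001) = 53102049/20000 s.
Target frame: (53102049/20000) × (50) = 53102049/400 ≈ 132755.122 → 132755.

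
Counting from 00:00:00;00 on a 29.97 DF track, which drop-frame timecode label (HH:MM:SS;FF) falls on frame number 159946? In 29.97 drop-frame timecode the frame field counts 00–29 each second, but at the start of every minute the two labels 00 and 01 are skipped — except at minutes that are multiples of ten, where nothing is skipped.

01:28:56;26

Each 10-minute DF block holds 10 × 60 × 30 − 9 × 2 = 17982 frames. 159946 ÷ 17982 → 8 full blocks, remainder 16090.
Within the partial block the first minute is 1800 frames and each further minute 1798, so 8 further minute boundaries passed. Total skipped labels = 18 × 8 + 2 × 8 = 160.
Non-drop label index = 159946 + 160 = 160106; at 30 labels/s that is 01:28:56:26, i.e. DF 01:28:56;26.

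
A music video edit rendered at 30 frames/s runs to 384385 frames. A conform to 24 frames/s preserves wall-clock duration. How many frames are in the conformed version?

Target frames = source frames × (target rate / source rate) = 384385 × (24)/(30) = 384385 × 4/5 = 307508.

307508 frames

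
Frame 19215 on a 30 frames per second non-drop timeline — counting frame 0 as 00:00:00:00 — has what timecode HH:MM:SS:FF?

00:10:40:15

19215 ÷ 30 = 640 full seconds, remainder 15 frames.
640 s = 0 h 10 min 40 s.
Timecode: 00:10:40:15.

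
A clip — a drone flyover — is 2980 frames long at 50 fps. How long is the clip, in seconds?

Running time = 2980 / (50) = 59.6 s.

59.6 seconds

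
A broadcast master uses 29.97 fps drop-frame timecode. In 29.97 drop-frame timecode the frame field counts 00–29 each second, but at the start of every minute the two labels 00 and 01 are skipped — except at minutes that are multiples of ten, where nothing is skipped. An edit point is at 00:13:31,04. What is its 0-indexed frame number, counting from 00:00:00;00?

Complete 10-minute blocks: 1, each 17982 frames → 17982.
Remaining 3 whole minutes in the current block: 1800 + 2 × 1798 = 5396 frames.
Within the current minute: 31 × 30 + 4 − 2 = 932 (labels ;00/;01 skipped at this minute). Total = 17982 + 5396 + 932 = 24310.

24310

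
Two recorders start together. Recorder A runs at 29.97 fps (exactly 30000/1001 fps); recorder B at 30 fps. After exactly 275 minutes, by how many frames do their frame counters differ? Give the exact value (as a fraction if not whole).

275 min = 16500 s.
A emits 30000/1001 × 16500 = 45000000/91 frames; B emits 30 × 16500 = 495000.
Difference = 45000/91 frames (≈ 494.5055); B is ahead of A.

45000/91 frames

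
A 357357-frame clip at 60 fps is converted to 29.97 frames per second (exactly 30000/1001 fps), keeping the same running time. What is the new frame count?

178500 frames

Target frames = source frames × (target rate / source rate) = 357357 × (30000/1001)/(60) = 357357 × 500/1001 = 178500.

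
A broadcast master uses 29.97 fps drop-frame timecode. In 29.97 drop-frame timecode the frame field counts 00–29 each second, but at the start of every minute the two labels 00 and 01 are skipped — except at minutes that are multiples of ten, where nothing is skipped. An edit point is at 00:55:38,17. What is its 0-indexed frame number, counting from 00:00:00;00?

100057

As if non-drop at 30 labels/s: (0 × 3600 + 55 × 60 + 38) × 30 + 17 = 100157.
Minute boundaries passed: 55; those not divisible by 10: 55 − 5 = 50; dropped labels = 2 × 50 = 100.
Actual frame index = 100157 − 100 = 100057.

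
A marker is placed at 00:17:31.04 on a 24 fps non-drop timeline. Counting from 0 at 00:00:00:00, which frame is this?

Total seconds to the label: (0 × 3600 + 17 × 60 + 31) = 1051.
Frame index = 1051 × 24 + 4 = 25228.

25228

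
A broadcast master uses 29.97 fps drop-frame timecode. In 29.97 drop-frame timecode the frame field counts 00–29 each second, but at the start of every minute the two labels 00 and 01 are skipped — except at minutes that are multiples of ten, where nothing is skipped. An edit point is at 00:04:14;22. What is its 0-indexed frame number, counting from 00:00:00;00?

As if non-drop at 30 labels/s: (0 × 3600 + 4 × 60 + 14) × 30 + 22 = 7642.
Minute boundaries passed: 4; those not divisible by 10: 4 − 0 = 4; dropped labels = 2 × 4 = 8.
Actual frame index = 7642 − 8 = 7634.

7634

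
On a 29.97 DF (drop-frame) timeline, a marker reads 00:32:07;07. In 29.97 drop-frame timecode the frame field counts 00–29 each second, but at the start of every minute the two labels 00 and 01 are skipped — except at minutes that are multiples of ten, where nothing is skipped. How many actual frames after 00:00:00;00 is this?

Complete 10-minute blocks: 3, each 17982 frames → 53946.
Remaining 2 whole minutes in the current block: 1800 + 1 × 1798 = 3598 frames.
Within the current minute: 7 × 30 + 7 − 2 = 215 (labels ;00/;01 skipped at this minute). Total = 53946 + 3598 + 215 = 57759.

57759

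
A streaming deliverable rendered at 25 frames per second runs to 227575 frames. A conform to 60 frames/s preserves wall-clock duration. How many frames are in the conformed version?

546180 frames

Target frames = source frames × (target rate / source rate) = 227575 × (60)/(25) = 227575 × 12/5 = 546180.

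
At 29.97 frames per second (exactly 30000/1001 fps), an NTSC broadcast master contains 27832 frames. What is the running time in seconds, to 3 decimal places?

Running time = 27832 × 1001/30000 = 3482479/3750 s ≈ 928.661 s.

928.661 seconds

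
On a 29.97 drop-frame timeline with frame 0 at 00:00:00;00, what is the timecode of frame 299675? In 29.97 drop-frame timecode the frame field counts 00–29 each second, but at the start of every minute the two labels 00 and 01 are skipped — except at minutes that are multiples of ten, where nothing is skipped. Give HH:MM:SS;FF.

Ten DF minutes hold 17982 frames, so frame 299675 lies in block 16 (frames 287712–305693) with 11963 frames into that block.
The block's first minute is 1800 frames and the rest 1798 each; 11963 frames reaches minute 6, so 16 × 18 + 6 × 2 = 300 labels have been skipped so far.
Adding those back, label number 299675 + 300 = 299975 at 30 labels/s is 9999 s + 5 f = 2 h 46 min 39 s frame 5, i.e. 02:46:39;05.

02:46:39;05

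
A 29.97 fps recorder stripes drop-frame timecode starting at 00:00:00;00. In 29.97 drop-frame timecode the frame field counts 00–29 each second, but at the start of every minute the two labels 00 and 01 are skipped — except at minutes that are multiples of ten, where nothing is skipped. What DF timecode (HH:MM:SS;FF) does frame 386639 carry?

Each 10-minute DF block holds 10 × 60 × 30 − 9 × 2 = 17982 frames. 386639 ÷ 17982 → 21 full blocks, remainder 9017.
Within the partial block the first minute is 1800 frames and each further minute 1798, so 5 further minute boundaries passed. Total skipped labels = 18 × 21 + 2 × 5 = 388.
Non-drop label index = 386639 + 388 = 387027; at 30 labels/s that is 03:35:00:27, i.e. DF 03:35:00;27.

03:35:00;27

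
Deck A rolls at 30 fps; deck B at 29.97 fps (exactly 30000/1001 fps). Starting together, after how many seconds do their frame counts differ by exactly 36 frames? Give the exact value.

1201.2 seconds

The gap grows by |30000/1001 − 30| = 30/1001 frames per second.
Time for a 36-frame gap: 36 ÷ (30/1001) = 1201.2 s.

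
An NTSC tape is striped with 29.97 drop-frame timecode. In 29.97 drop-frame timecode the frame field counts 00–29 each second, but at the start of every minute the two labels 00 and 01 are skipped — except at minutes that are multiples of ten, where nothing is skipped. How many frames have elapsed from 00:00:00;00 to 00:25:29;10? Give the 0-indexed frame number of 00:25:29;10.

Complete 10-minute blocks: 2, each 17982 frames → 35964.
Remaining 5 whole minutes in the current block: 1800 + 4 × 1798 = 8992 frames.
Within the current minute: 29 × 30 + 10 − 2 = 878 (labels ;00/;01 skipped at this minute). Total = 35964 + 8992 + 878 = 45834.

45834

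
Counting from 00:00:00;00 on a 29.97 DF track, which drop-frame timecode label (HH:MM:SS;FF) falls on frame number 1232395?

Ten DF minutes hold 17982 frames, so frame 1232395 lies in block 68 (frames 1222776–1240757) with 9619 frames into that block.
The block's first minute is 1800 frames and the rest 1798 each; 9619 frames reaches minute 5, so 68 × 18 + 5 × 2 = 1234 labels have been skipped so far.
Adding those back, label number 1232395 + 1234 = 1233629 at 30 labels/s is 41120 s + 29 f = 11 h 25 min 20 s frame 29, i.e. 11:25:20;29.

11:25:20;29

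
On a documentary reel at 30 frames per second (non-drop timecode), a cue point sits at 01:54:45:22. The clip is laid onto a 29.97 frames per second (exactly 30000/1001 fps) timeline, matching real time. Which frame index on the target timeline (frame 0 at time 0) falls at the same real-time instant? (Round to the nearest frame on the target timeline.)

Source frame index: (1×3600 + 54×60 + 45) × 30 + 22 = 206572.
Real time: 206572 / (30) = 103286/15 s.
Target frame: (103286/15) × (30000/1001) = 206572000/1001 ≈ 206365.634 → 206366.

frame 206366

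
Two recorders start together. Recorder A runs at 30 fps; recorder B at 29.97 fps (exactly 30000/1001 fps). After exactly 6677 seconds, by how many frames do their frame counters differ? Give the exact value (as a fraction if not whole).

A emits 30 × 6677 = 200310 frames; B emits 30000/1001 × 6677 = 18210000/91.
Difference = 18210/91 frames (≈ 200.1099); B is behind A.

18210/91 frames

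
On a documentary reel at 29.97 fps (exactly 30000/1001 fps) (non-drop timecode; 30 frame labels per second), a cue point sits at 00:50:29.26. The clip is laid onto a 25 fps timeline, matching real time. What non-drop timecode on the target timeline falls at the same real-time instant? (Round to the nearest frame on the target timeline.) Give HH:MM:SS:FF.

Source frame index: (0×3600 + 50×60 + 29) × 30 + 26 = 90896.
Real time: 90896 / (30000/1001) = 5686681/1875 s.
Target frame: (5686681/1875) × (25) = 5686681/75 ≈ 75822.413 → 75822.
At 25 labels/s: frame 75822 → 00:50:32:22.

00:50:32:22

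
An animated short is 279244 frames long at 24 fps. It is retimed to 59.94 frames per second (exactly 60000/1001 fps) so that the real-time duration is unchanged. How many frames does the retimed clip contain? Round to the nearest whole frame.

Frames at target rate = 279244 × (60000/1001) / (24) = 99730000/143 ≈ 697412.587.
Nearest whole frame: 697413.

697413 frames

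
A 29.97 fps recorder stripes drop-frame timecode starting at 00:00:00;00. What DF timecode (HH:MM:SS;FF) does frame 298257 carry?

02:45:51;25

Ten DF minutes hold 17982 frames, so frame 298257 lies in block 16 (frames 287712–305693) with 10545 frames into that block.
The block's first minute is 1800 frames and the rest 1798 each; 10545 frames reaches minute 5, so 16 × 18 + 5 × 2 = 298 labels have been skipped so far.
Adding those back, label number 298257 + 298 = 298555 at 30 labels/s is 9951 s + 25 f = 2 h 45 min 51 s frame 25, i.e. 02:45:51;25.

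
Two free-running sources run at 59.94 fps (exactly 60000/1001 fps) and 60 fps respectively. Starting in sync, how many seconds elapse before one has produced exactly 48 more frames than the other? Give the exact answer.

The gap grows by |60 − 60000/1001| = 60/1001 frames per second.
Time for a 48-frame gap: 48 ÷ (60/1001) = 800.8 s.

800.8 seconds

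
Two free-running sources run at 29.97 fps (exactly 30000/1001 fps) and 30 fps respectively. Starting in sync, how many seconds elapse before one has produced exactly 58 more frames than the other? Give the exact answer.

29029/15 seconds

The gap grows by |30 − 30000/1001| = 30/1001 frames per second.
Time for a 58-frame gap: 58 ÷ (30/1001) = 29029/15 s.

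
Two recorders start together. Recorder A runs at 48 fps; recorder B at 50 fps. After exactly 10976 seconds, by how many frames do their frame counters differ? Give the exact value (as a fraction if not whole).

A emits 48 × 10976 = 526848 frames; B emits 50 × 10976 = 548800.
Difference = 21952 frames; B is ahead of A.

21952 frames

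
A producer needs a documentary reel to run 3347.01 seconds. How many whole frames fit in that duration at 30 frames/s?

Frames = 3347.01 × 30 = 1004103/10 ≈ 100410.3000.
Complete frames: 100410.

100410 frames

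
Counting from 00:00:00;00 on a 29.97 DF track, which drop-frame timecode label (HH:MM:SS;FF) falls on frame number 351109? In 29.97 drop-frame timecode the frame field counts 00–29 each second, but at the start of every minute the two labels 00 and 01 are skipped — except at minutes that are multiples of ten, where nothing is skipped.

03:15:15;11

Ten DF minutes hold 17982 frames, so frame 351109 lies in block 19 (frames 341658–359639) with 9451 frames into that block.
The block's first minute is 1800 frames and the rest 1798 each; 9451 frames reaches minute 5, so 19 × 18 + 5 × 2 = 352 labels have been skipped so far.
Adding those back, label number 351109 + 352 = 351461 at 30 labels/s is 11715 s + 11 f = 3 h 15 min 15 s frame 11, i.e. 03:15:15;11.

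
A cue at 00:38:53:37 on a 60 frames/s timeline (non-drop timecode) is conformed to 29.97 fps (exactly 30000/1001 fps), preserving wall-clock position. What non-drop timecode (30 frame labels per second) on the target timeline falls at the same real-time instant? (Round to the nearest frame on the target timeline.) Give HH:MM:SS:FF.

00:38:51:09

Source frame index: (0×3600 + 38×60 + 53) × 60 + 37 = 140017.
Real time: 140017 / (60) = 140017/60 s.
Target frame: (140017/60) × (30000/1001) = 70008500/1001 ≈ 69938.561 → 69939.
At 30 labels/s: frame 69939 → 00:38:51:09.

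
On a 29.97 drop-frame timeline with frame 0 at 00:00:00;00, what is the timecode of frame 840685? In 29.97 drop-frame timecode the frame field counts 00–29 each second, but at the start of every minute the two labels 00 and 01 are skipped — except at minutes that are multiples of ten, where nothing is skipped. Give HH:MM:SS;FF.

07:47:30;27

Each 10-minute DF block holds 10 × 60 × 30 − 9 × 2 = 17982 frames. 840685 ÷ 17982 → 46 full blocks, remainder 13513.
Within the partial block the first minute is 1800 frames and each further minute 1798, so 7 further minute boundaries passed. Total skipped labels = 18 × 46 + 2 × 7 = 842.
Non-drop label index = 840685 + 842 = 841527; at 30 labels/s that is 07:47:30:27, i.e. DF 07:47:30;27.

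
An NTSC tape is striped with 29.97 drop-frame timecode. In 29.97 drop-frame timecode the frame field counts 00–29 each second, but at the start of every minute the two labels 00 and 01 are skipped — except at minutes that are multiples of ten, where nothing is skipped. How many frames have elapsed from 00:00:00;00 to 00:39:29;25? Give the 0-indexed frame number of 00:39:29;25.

71023

Complete 10-minute blocks: 3, each 17982 frames → 53946.
Remaining 9 whole minutes in the current block: 1800 + 8 × 1798 = 16184 frames.
Within the current minute: 29 × 30 + 25 − 2 = 893 (labels ;00/;01 skipped at this minute). Total = 53946 + 16184 + 893 = 71023.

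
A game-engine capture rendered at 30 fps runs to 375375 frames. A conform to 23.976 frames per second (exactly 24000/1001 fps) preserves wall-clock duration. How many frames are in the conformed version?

Target frames = source frames × (target rate / source rate) = 375375 × (24000/1001)/(30) = 375375 × 800/1001 = 300000.

300000 frames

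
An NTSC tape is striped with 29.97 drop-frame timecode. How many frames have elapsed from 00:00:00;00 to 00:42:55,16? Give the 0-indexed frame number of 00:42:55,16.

77190

Complete 10-minute blocks: 4, each 17982 frames → 71928.
Remaining 2 whole minutes in the current block: 1800 + 1 × 1798 = 3598 frames.
Within the current minute: 55 × 30 + 16 − 2 = 1664 (labels ;00/;01 skipped at this minute). Total = 71928 + 3598 + 1664 = 77190.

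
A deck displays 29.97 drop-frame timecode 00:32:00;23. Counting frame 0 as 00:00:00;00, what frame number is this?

Complete 10-minute blocks: 3, each 17982 frames → 53946.
Remaining 2 whole minutes in the current block: 1800 + 1 × 1798 = 3598 frames.
Within the current minute: 0 × 30 + 23 − 2 = 21 (labels ;00/;01 skipped at this minute). Total = 53946 + 3598 + 21 = 57565.

57565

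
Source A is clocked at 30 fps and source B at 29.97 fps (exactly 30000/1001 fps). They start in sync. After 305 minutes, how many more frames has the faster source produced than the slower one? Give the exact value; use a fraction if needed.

549000/1001 frames

305 min = 18300 s.
A emits 30 × 18300 = 549000 frames; B emits 30000/1001 × 18300 = 549000000/1001.
Difference = 549000/1001 frames (≈ 548.4515); B is behind A.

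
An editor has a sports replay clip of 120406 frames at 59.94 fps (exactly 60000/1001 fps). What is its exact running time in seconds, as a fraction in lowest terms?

60263203/30000 seconds

Running time = 120406 ÷ (60000/1001) = 120406 × 1001/60000 = 60263203/30000 s.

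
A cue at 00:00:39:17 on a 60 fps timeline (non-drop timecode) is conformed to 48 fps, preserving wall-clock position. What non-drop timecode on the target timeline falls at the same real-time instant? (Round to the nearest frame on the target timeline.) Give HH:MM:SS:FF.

Source frame index: (0×3600 + 0×60 + 39) × 60 + 17 = 2357.
Real time: 2357 / (60) = 2357/60 s.
Target frame: (2357/60) × (48) = 9428/5 ≈ 1885.600 → 1886.
At 48 labels/s: frame 1886 → 00:00:39:14.

00:00:39:14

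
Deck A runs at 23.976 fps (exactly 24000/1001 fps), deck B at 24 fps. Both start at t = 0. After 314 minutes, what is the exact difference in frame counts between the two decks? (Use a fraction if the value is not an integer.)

452160/1001 frames

314 min = 18840 s.
A emits 24000/1001 × 18840 = 452160000/1001 frames; B emits 24 × 18840 = 452160.
Difference = 452160/1001 frames (≈ 451.7083); B is ahead of A.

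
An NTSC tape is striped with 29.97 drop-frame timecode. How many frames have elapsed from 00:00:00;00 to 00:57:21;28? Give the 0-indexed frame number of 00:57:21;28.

As if non-drop at 30 labels/s: (0 × 3600 + 57 × 60 + 21) × 30 + 28 = 103258.
Minute boundaries passed: 57; those not divisible by 10: 57 − 5 = 52; dropped labels = 2 × 52 = 104.
Actual frame index = 103258 − 104 = 103154.

103154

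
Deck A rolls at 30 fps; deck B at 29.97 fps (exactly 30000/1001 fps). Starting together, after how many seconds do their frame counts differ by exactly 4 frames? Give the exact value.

The gap grows by |30000/1001 − 30| = 30/1001 frames per second.
Time for a 4-frame gap: 4 ÷ (30/1001) = 2002/15 s.

2002/15 seconds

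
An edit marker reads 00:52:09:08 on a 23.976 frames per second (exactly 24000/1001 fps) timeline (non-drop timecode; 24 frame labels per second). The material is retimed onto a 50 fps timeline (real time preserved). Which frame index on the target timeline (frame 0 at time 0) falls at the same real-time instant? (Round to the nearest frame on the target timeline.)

Source frame index: (0×3600 + 52×60 + 9) × 24 + 8 = 75104.
Real time: 75104 / (24000/1001) = 2349347/750 s.
Target frame: (2349347/750) × (50) = 2349347/15 ≈ 156623.133 → 156623.

frame 156623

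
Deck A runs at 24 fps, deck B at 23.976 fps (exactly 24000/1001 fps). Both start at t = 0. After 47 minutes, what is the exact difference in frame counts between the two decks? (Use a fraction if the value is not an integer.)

47 min = 2820 s.
A emits 24 × 2820 = 67680 frames; B emits 24000/1001 × 2820 = 67680000/1001.
Difference = 67680/1001 frames (≈ 67.6124); B is behind A.

67680/1001 frames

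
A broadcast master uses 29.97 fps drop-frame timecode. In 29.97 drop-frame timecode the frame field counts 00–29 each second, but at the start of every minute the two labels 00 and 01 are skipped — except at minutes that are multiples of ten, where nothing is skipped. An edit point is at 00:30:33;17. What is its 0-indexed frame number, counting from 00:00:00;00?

54953

Complete 10-minute blocks: 3, each 17982 frames → 53946.
Remaining 0 whole minutes in the current block: 0 frames.
Within the current minute: 33 × 30 + 17 = 1007. Total = 53946 + 0 + 1007 = 54953.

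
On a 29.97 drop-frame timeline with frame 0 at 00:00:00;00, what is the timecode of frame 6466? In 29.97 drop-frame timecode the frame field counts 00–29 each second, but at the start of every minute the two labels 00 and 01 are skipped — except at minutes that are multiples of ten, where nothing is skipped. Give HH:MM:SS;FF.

00:03:35;22

Each 10-minute DF block holds 10 × 60 × 30 − 9 × 2 = 17982 frames. 6466 ÷ 17982 → 0 full blocks, remainder 6466.
Within the partial block the first minute is 1800 frames and each further minute 1798, so 3 further minute boundaries passed. Total skipped labels = 18 × 0 + 2 × 3 = 6.
Non-drop label index = 6466 + 6 = 6472; at 30 labels/s that is 00:03:35:22, i.e. DF 00:03:35;22.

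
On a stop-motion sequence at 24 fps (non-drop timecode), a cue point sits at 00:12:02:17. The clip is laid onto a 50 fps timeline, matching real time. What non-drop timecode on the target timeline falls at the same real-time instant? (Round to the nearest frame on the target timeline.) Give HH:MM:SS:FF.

Source frame index: (0×3600 + 12×60 + 2) × 24 + 17 = 17345.
Real time: 17345 / (24) = 17345/24 s.
Target frame: (17345/24) × (50) = 433625/12 ≈ 36135.417 → 36135.
At 50 labels/s: frame 36135 → 00:12:02:35.

00:12:02:35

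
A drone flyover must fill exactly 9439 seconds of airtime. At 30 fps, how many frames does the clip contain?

Frames = 9439 × 30 = 283170.

283170 frames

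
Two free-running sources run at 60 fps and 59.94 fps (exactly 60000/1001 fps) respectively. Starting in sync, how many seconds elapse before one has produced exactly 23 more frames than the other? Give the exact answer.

23023/60 seconds

The gap grows by |60000/1001 − 60| = 60/1001 frames per second.
Time for a 23-frame gap: 23 ÷ (60/1001) = 23023/60 s.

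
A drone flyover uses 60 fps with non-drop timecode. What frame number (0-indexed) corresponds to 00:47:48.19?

Total seconds to the label: (0 × 3600 + 47 × 60 + 48) = 2868.
Frame index = 2868 × 60 + 19 = 172099.

frame 172099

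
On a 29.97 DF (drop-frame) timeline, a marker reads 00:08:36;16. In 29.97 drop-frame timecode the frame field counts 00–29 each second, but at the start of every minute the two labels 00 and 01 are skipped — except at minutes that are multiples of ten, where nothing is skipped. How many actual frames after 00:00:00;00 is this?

15480

As if non-drop at 30 labels/s: (0 × 3600 + 8 × 60 + 36) × 30 + 16 = 15496.
Minute boundaries passed: 8; those not divisible by 10: 8 − 0 = 8; dropped labels = 2 × 8 = 16.
Actual frame index = 15496 − 16 = 15480.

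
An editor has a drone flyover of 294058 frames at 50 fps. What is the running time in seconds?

Running time = 294058 / (50) = 5881.16 s.

5881.16 seconds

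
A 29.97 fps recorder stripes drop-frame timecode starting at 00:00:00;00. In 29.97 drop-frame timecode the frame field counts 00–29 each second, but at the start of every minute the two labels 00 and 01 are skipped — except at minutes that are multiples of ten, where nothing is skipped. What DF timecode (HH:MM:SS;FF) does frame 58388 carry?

00:32:28;06

Ten DF minutes hold 17982 frames, so frame 58388 lies in block 3 (frames 53946–71927) with 4442 frames into that block.
The block's first minute is 1800 frames and the rest 1798 each; 4442 frames reaches minute 2, so 3 × 18 + 2 × 2 = 58 labels have been skipped so far.
Adding those back, label number 58388 + 58 = 58446 at 30 labels/s is 1948 s + 6 f = 0 h 32 min 28 s frame 6, i.e. 00:32:28;06.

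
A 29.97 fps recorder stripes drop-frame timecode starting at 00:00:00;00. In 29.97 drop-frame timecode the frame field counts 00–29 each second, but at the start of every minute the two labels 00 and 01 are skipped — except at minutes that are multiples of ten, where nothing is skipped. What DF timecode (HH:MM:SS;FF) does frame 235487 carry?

Ten DF minutes hold 17982 frames, so frame 235487 lies in block 13 (frames 233766–251747) with 1721 frames into that block.
The block's first minute is 1800 frames and the rest 1798 each; 1721 frames reaches minute 0, so 13 × 18 + 0 × 2 = 234 labels have been skipped so far.
Adding those back, label number 235487 + 234 = 235721 at 30 labels/s is 7857 s + 11 f = 2 h 10 min 57 s frame 11, i.e. 02:10:57;11.

02:10:57;11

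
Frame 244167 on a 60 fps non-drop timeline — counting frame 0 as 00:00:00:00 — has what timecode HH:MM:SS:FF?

01:07:49:27

244167 ÷ 60 = 4069 full seconds, remainder 27 frames.
4069 s = 1 h 7 min 49 s.
Timecode: 01:07:49:27.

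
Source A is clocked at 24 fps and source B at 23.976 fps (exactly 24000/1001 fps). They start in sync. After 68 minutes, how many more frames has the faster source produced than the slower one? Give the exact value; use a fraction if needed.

97920/1001 frames

68 min = 4080 s.
A emits 24 × 4080 = 97920 frames; B emits 24000/1001 × 4080 = 97920000/1001.
Difference = 97920/1001 frames (≈ 97.8222); B is behind A.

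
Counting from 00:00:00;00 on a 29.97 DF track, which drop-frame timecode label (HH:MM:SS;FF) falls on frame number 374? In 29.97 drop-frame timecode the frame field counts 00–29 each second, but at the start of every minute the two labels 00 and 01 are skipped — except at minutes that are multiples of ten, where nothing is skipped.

Ten DF minutes hold 17982 frames, so frame 374 lies in block 0 (frames 0–17981) with 374 frames into that block.
The block's first minute is 1800 frames and the rest 1798 each; 374 frames reaches minute 0, so 0 × 18 + 0 × 2 = 0 labels have been skipped so far.
Adding those back, label number 374 + 0 = 374 at 30 labels/s is 12 s + 14 f = 0 h 0 min 12 s frame 14, i.e. 00:00:12;14.

00:00:12;14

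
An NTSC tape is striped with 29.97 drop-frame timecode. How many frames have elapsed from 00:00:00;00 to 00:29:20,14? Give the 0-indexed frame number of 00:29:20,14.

52760

Complete 10-minute blocks: 2, each 17982 frames → 35964.
Remaining 9 whole minutes in the current block: 1800 + 8 × 1798 = 16184 frames.
Within the current minute: 20 × 30 + 14 − 2 = 612 (labels ;00/;01 skipped at this minute). Total = 35964 + 16184 + 612 = 52760.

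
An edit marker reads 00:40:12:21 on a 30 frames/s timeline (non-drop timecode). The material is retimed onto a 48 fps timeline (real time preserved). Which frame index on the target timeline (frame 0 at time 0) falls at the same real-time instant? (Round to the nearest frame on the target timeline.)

frame 115810

Source frame index: (0×3600 + 40×60 + 12) × 30 + 21 = 72381.
Real time: 72381 / (30) = 24127/10 s.
Target frame: (24127/10) × (48) = 579048/5 ≈ 115809.600 → 115810.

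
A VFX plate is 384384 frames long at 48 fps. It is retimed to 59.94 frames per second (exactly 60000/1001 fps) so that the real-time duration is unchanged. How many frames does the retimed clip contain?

480000 frames

Target frames = source frames × (target rate / source rate) = 384384 × (60000/1001)/(48) = 384384 × 1250/1001 = 480000.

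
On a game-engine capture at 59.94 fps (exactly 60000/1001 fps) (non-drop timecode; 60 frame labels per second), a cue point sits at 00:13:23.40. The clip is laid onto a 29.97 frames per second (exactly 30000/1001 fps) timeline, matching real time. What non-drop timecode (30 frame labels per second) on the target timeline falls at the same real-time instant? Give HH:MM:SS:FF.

00:13:23:20

Source frame index: (0×3600 + 13×60 + 23) × 60 + 40 = 48220.
Real time: 48220 / (60000/1001) = 2413411/3000 s.
Target frame: (2413411/3000) × (30000/1001) = 24110.
At 30 labels/s: frame 24110 → 00:13:23:20.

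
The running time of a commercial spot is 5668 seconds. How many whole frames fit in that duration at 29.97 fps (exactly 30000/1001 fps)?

169870 frames

Frames = 5668 × 30000/1001 = 13080000/77 ≈ 169870.1299.
Complete frames: 169870.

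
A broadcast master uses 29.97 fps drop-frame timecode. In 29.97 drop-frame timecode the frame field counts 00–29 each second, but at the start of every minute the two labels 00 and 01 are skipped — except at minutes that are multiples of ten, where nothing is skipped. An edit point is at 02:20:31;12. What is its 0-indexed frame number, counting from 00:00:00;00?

252690

As if non-drop at 30 labels/s: (2 × 3600 + 20 × 60 + 31) × 30 + 12 = 252942.
Minute boundaries passed: 140; those not divisible by 10: 140 − 14 = 126; dropped labels = 2 × 126 = 252.
Actual frame index = 252942 − 252 = 252690.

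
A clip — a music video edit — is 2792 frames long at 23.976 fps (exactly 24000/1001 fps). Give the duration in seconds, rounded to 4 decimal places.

Running time = 2792 × 1001/24000 = 349349/3000 s ≈ 116.4497 s.

116.4497 seconds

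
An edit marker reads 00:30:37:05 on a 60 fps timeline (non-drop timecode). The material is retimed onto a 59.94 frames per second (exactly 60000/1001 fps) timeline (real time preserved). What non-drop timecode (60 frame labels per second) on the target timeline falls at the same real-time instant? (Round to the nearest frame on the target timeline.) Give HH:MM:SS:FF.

00:30:35:15

Source frame index: (0×3600 + 30×60 + 37) × 60 + 5 = 110225.
Real time: 110225 / (60) = 22045/12 s.
Target frame: (22045/12) × (60000/1001) = 110225000/1001 ≈ 110114.885 → 110115.
At 60 labels/s: frame 110115 → 00:30:35:15.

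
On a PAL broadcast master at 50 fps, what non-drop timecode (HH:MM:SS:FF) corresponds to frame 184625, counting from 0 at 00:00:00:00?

01:01:32:25

184625 ÷ 50 = 3692 full seconds, remainder 25 frames.
3692 s = 1 h 1 min 32 s.
Timecode: 01:01:32:25.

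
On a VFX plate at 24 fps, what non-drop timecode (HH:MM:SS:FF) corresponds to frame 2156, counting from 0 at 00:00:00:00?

00:01:29:20

2156 ÷ 24 = 89 full seconds, remainder 20 frames.
89 s = 0 h 1 min 29 s.
Timecode: 00:01:29:20.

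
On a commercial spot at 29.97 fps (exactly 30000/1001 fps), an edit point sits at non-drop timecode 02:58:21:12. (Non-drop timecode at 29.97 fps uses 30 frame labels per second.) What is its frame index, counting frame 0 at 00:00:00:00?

Total seconds to the label: (2 × 3600 + 58 × 60 + 21) = 10701.
Frame index = 10701 × 30 + 12 = 321042.

frame 321042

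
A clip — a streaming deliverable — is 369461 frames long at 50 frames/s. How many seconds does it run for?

7389.22 seconds

Running time = 369461 / (50) = 7389.22 s.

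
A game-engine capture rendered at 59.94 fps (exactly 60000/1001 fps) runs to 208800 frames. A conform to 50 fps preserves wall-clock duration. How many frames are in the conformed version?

Target frames = source frames × (target rate / source rate) = 208800 × (50)/(60000/1001) = 208800 × 1001/1200 = 174174.

174174 frames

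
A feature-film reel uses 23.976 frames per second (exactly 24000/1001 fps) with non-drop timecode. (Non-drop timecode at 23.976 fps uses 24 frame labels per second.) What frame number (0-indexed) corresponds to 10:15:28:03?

Total seconds to the label: (10 × 3600 + 15 × 60 + 28) = 36928.
Frame index = 36928 × 24 + 3 = 886275.

frame 886275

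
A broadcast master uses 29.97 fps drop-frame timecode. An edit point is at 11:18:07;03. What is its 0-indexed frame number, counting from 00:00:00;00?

1219391

As if non-drop at 30 labels/s: (11 × 3600 + 18 × 60 + 7) × 30 + 3 = 1220613.
Minute boundaries passed: 678; those not divisible by 10: 678 − 67 = 611; dropped labels = 2 × 611 = 1222.
Actual frame index = 1220613 − 1222 = 1219391.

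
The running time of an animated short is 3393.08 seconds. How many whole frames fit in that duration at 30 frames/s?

101792 frames

Frames = 3393.08 × 30 = 508962/5 ≈ 101792.4000.
Complete frames: 101792.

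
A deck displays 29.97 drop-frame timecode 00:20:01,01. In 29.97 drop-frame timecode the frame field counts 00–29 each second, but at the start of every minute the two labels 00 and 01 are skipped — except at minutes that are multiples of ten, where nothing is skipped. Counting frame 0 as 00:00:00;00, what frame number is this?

Complete 10-minute blocks: 2, each 17982 frames → 35964.
Remaining 0 whole minutes in the current block: 0 frames.
Within the current minute: 1 × 30 + 1 = 31. Total = 35964 + 0 + 31 = 35995.

35995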